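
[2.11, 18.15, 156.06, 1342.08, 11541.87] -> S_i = 2.11*8.60^i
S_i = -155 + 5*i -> [-155, -150, -145, -140, -135]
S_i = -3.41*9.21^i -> [-3.41, -31.41, -289.25, -2663.99, -24535.39]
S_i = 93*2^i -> [93, 186, 372, 744, 1488]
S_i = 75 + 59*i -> [75, 134, 193, 252, 311]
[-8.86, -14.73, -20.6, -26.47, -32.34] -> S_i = -8.86 + -5.87*i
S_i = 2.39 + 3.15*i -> [2.39, 5.54, 8.69, 11.84, 14.99]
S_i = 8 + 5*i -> [8, 13, 18, 23, 28]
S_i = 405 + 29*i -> [405, 434, 463, 492, 521]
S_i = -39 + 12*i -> [-39, -27, -15, -3, 9]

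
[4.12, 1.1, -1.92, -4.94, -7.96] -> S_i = 4.12 + -3.02*i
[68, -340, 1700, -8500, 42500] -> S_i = 68*-5^i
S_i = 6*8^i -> [6, 48, 384, 3072, 24576]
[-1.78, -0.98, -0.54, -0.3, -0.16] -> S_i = -1.78*0.55^i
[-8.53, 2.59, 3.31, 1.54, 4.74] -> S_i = Random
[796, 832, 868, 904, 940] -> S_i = 796 + 36*i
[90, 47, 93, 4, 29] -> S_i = Random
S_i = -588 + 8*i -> [-588, -580, -572, -564, -556]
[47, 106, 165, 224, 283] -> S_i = 47 + 59*i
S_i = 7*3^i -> [7, 21, 63, 189, 567]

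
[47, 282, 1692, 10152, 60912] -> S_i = 47*6^i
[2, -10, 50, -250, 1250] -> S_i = 2*-5^i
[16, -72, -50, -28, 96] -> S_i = Random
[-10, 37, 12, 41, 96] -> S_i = Random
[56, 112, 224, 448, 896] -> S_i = 56*2^i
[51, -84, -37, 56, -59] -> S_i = Random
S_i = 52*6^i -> [52, 312, 1872, 11232, 67392]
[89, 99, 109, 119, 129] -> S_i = 89 + 10*i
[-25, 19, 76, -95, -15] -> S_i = Random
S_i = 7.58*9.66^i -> [7.58, 73.22, 707.33, 6832.83, 66005.13]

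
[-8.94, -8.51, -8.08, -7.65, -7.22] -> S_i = -8.94 + 0.43*i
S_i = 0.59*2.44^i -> [0.59, 1.44, 3.51, 8.57, 20.91]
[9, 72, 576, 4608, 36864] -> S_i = 9*8^i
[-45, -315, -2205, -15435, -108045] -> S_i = -45*7^i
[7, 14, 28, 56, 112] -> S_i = 7*2^i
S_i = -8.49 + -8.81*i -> [-8.49, -17.3, -26.11, -34.92, -43.73]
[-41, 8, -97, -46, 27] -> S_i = Random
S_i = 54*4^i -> [54, 216, 864, 3456, 13824]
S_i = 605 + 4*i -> [605, 609, 613, 617, 621]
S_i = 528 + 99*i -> [528, 627, 726, 825, 924]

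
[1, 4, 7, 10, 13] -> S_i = 1 + 3*i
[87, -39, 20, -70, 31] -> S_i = Random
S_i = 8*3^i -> [8, 24, 72, 216, 648]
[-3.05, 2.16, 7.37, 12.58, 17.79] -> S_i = -3.05 + 5.21*i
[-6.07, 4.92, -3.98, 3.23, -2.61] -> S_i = -6.07*(-0.81)^i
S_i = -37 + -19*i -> [-37, -56, -75, -94, -113]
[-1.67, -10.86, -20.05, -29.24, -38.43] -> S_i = -1.67 + -9.19*i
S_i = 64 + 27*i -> [64, 91, 118, 145, 172]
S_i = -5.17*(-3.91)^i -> [-5.17, 20.21, -79.04, 309.04, -1208.36]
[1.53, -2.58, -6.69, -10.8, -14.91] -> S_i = 1.53 + -4.11*i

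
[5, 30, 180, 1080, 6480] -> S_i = 5*6^i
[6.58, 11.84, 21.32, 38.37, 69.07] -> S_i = 6.58*1.80^i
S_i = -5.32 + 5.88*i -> [-5.32, 0.56, 6.44, 12.32, 18.2]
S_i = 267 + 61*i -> [267, 328, 389, 450, 511]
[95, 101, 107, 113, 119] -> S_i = 95 + 6*i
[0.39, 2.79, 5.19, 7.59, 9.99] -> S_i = 0.39 + 2.40*i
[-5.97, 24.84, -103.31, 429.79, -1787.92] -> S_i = -5.97*(-4.16)^i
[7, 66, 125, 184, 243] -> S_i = 7 + 59*i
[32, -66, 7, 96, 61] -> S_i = Random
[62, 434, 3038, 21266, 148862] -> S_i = 62*7^i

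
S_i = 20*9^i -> [20, 180, 1620, 14580, 131220]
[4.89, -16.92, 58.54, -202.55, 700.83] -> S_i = 4.89*(-3.46)^i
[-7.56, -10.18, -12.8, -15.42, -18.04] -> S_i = -7.56 + -2.62*i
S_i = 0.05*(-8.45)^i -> [0.05, -0.42, 3.57, -30.17, 254.92]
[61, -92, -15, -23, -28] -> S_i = Random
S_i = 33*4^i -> [33, 132, 528, 2112, 8448]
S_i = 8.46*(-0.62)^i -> [8.46, -5.25, 3.25, -2.02, 1.25]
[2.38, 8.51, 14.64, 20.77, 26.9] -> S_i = 2.38 + 6.13*i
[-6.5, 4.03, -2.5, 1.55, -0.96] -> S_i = -6.50*(-0.62)^i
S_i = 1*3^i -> [1, 3, 9, 27, 81]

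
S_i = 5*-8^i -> [5, -40, 320, -2560, 20480]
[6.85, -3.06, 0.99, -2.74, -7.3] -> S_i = Random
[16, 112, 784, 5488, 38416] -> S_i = 16*7^i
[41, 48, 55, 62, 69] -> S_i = 41 + 7*i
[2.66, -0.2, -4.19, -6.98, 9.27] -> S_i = Random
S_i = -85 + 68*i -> [-85, -17, 51, 119, 187]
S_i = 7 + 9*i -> [7, 16, 25, 34, 43]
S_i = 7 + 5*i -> [7, 12, 17, 22, 27]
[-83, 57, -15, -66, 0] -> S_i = Random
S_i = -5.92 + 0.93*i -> [-5.92, -4.99, -4.06, -3.13, -2.2]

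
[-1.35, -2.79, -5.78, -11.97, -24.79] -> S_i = -1.35*2.07^i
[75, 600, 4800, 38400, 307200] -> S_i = 75*8^i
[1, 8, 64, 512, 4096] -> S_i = 1*8^i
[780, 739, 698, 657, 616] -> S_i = 780 + -41*i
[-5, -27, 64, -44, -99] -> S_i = Random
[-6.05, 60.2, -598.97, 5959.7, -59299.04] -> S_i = -6.05*(-9.95)^i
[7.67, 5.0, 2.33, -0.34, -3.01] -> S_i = 7.67 + -2.67*i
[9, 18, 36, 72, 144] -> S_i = 9*2^i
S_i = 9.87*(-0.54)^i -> [9.87, -5.33, 2.88, -1.55, 0.84]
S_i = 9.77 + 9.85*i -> [9.77, 19.62, 29.47, 39.32, 49.17]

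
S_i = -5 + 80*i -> [-5, 75, 155, 235, 315]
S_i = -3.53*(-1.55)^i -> [-3.53, 5.47, -8.48, 13.15, -20.38]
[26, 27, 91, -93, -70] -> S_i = Random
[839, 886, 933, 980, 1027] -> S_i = 839 + 47*i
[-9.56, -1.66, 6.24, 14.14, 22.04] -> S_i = -9.56 + 7.90*i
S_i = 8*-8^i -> [8, -64, 512, -4096, 32768]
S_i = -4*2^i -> [-4, -8, -16, -32, -64]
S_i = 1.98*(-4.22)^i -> [1.98, -8.36, 35.26, -148.8, 627.94]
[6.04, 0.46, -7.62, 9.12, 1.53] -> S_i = Random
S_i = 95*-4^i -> [95, -380, 1520, -6080, 24320]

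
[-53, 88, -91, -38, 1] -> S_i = Random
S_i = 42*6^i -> [42, 252, 1512, 9072, 54432]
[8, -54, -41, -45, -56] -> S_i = Random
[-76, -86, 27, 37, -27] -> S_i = Random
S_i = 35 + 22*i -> [35, 57, 79, 101, 123]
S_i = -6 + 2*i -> [-6, -4, -2, 0, 2]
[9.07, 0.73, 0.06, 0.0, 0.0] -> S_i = 9.07*0.08^i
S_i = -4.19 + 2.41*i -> [-4.19, -1.78, 0.63, 3.04, 5.45]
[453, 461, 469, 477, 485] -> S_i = 453 + 8*i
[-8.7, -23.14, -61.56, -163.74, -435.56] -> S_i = -8.70*2.66^i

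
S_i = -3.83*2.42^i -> [-3.83, -9.27, -22.43, -54.28, -131.36]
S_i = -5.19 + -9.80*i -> [-5.19, -14.99, -24.79, -34.59, -44.39]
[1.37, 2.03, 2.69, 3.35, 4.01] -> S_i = 1.37 + 0.66*i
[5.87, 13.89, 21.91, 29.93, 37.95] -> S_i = 5.87 + 8.02*i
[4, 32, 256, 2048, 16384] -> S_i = 4*8^i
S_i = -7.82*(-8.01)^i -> [-7.82, 62.64, -501.73, 4018.87, -32191.17]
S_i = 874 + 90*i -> [874, 964, 1054, 1144, 1234]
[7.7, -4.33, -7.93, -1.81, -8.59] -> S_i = Random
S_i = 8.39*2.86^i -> [8.39, 24.0, 68.63, 196.27, 561.34]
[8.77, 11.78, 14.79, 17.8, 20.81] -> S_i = 8.77 + 3.01*i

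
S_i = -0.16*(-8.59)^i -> [-0.16, 1.37, -11.81, 101.41, -871.15]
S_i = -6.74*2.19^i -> [-6.74, -14.76, -32.33, -70.79, -155.04]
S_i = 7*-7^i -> [7, -49, 343, -2401, 16807]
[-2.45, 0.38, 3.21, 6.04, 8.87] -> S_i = -2.45 + 2.83*i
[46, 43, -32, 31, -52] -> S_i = Random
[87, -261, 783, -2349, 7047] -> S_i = 87*-3^i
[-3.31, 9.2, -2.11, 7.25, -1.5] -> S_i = Random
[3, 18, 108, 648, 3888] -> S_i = 3*6^i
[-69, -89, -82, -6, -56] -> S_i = Random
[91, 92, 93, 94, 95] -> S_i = 91 + 1*i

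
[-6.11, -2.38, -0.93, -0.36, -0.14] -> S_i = -6.11*0.39^i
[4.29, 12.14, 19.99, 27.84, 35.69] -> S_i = 4.29 + 7.85*i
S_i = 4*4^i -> [4, 16, 64, 256, 1024]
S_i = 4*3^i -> [4, 12, 36, 108, 324]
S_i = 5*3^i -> [5, 15, 45, 135, 405]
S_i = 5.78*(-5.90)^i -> [5.78, -34.1, 201.2, -1187.09, 7003.83]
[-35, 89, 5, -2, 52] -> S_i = Random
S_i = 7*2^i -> [7, 14, 28, 56, 112]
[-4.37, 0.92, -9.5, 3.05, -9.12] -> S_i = Random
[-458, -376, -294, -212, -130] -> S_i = -458 + 82*i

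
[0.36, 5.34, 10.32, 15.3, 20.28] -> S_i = 0.36 + 4.98*i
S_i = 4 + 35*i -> [4, 39, 74, 109, 144]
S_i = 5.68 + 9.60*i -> [5.68, 15.28, 24.88, 34.48, 44.08]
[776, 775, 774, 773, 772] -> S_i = 776 + -1*i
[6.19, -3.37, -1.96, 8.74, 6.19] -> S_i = Random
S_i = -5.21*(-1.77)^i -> [-5.21, 9.22, -16.32, 28.89, -51.14]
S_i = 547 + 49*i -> [547, 596, 645, 694, 743]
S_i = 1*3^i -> [1, 3, 9, 27, 81]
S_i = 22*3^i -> [22, 66, 198, 594, 1782]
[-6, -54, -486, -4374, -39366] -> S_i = -6*9^i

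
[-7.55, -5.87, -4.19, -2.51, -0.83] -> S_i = -7.55 + 1.68*i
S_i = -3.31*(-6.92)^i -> [-3.31, 22.91, -158.5, 1096.85, -7590.19]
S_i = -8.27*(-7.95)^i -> [-8.27, 65.75, -522.68, 4155.34, -33034.98]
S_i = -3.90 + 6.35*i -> [-3.9, 2.45, 8.8, 15.15, 21.5]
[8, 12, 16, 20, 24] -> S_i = 8 + 4*i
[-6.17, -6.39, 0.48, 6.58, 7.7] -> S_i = Random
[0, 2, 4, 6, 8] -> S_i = 0 + 2*i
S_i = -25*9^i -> [-25, -225, -2025, -18225, -164025]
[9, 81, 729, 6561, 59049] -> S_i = 9*9^i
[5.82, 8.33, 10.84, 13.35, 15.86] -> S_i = 5.82 + 2.51*i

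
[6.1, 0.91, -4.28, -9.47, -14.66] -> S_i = 6.10 + -5.19*i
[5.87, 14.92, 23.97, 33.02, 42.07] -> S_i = 5.87 + 9.05*i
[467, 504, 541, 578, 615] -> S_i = 467 + 37*i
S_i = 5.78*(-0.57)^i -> [5.78, -3.29, 1.88, -1.07, 0.61]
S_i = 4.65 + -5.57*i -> [4.65, -0.92, -6.49, -12.06, -17.63]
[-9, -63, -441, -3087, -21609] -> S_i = -9*7^i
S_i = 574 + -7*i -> [574, 567, 560, 553, 546]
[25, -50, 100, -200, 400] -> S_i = 25*-2^i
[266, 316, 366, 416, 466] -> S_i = 266 + 50*i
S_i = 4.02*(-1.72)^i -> [4.02, -6.91, 11.89, -20.46, 35.18]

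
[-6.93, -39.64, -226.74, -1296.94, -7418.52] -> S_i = -6.93*5.72^i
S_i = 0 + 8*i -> [0, 8, 16, 24, 32]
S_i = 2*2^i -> [2, 4, 8, 16, 32]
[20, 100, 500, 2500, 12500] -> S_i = 20*5^i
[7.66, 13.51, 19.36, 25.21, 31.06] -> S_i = 7.66 + 5.85*i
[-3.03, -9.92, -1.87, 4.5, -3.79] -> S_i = Random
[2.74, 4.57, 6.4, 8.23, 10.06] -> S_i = 2.74 + 1.83*i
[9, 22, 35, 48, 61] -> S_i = 9 + 13*i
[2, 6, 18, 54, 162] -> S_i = 2*3^i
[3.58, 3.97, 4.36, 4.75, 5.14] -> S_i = 3.58 + 0.39*i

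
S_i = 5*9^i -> [5, 45, 405, 3645, 32805]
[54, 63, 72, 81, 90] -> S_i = 54 + 9*i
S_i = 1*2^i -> [1, 2, 4, 8, 16]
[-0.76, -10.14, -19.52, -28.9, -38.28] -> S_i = -0.76 + -9.38*i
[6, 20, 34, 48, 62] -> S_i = 6 + 14*i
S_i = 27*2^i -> [27, 54, 108, 216, 432]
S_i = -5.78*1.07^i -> [-5.78, -6.18, -6.62, -7.08, -7.58]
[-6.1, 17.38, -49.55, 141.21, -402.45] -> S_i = -6.10*(-2.85)^i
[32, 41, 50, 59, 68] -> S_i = 32 + 9*i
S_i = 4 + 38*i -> [4, 42, 80, 118, 156]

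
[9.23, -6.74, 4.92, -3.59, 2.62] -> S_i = 9.23*(-0.73)^i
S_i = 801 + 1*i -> [801, 802, 803, 804, 805]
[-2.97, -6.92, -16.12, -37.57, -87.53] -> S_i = -2.97*2.33^i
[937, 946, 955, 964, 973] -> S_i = 937 + 9*i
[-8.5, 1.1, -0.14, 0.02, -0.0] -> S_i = -8.50*(-0.13)^i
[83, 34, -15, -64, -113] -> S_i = 83 + -49*i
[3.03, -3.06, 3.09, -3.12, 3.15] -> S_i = 3.03*(-1.01)^i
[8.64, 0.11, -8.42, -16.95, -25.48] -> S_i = 8.64 + -8.53*i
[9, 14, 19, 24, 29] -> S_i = 9 + 5*i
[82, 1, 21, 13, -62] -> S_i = Random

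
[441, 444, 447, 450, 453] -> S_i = 441 + 3*i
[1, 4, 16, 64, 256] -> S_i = 1*4^i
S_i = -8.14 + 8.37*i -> [-8.14, 0.23, 8.6, 16.97, 25.34]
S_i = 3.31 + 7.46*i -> [3.31, 10.77, 18.23, 25.69, 33.15]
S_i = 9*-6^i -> [9, -54, 324, -1944, 11664]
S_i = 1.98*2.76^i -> [1.98, 5.46, 15.08, 41.63, 114.9]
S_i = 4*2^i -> [4, 8, 16, 32, 64]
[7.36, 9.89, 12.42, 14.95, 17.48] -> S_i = 7.36 + 2.53*i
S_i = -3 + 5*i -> [-3, 2, 7, 12, 17]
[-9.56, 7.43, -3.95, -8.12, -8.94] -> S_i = Random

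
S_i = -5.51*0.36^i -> [-5.51, -1.98, -0.71, -0.26, -0.09]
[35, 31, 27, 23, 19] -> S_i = 35 + -4*i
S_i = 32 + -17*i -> [32, 15, -2, -19, -36]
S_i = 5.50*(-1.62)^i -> [5.5, -8.91, 14.43, -23.38, 37.88]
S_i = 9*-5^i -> [9, -45, 225, -1125, 5625]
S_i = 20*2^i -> [20, 40, 80, 160, 320]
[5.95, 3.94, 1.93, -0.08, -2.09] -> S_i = 5.95 + -2.01*i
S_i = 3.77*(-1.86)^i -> [3.77, -7.01, 13.04, -24.26, 45.12]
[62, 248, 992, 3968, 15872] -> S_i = 62*4^i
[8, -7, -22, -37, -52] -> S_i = 8 + -15*i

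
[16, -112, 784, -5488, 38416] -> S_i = 16*-7^i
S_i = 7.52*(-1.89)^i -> [7.52, -14.21, 26.86, -50.77, 95.95]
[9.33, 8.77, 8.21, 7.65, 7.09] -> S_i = 9.33 + -0.56*i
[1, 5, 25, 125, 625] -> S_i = 1*5^i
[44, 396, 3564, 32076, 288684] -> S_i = 44*9^i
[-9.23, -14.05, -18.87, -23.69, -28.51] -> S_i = -9.23 + -4.82*i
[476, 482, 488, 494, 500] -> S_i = 476 + 6*i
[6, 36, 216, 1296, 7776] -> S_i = 6*6^i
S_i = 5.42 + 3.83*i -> [5.42, 9.25, 13.08, 16.91, 20.74]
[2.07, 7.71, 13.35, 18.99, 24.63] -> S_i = 2.07 + 5.64*i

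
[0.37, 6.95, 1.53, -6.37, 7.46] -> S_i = Random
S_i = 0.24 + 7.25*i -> [0.24, 7.49, 14.74, 21.99, 29.24]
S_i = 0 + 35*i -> [0, 35, 70, 105, 140]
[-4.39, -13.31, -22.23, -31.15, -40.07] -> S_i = -4.39 + -8.92*i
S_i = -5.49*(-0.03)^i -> [-5.49, 0.16, -0.0, 0.0, -0.0]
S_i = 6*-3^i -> [6, -18, 54, -162, 486]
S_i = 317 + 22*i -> [317, 339, 361, 383, 405]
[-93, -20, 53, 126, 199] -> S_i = -93 + 73*i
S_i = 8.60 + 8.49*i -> [8.6, 17.09, 25.58, 34.07, 42.56]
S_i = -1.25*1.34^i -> [-1.25, -1.68, -2.24, -3.01, -4.03]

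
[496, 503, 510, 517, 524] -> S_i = 496 + 7*i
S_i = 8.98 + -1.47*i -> [8.98, 7.51, 6.04, 4.57, 3.1]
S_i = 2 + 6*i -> [2, 8, 14, 20, 26]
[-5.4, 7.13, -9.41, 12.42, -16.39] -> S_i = -5.40*(-1.32)^i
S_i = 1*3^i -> [1, 3, 9, 27, 81]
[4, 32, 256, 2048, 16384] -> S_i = 4*8^i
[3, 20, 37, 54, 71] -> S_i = 3 + 17*i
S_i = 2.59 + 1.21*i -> [2.59, 3.8, 5.01, 6.22, 7.43]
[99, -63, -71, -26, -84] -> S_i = Random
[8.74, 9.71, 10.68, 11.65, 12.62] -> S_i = 8.74 + 0.97*i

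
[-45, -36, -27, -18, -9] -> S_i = -45 + 9*i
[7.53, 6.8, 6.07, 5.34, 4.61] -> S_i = 7.53 + -0.73*i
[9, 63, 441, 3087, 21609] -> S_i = 9*7^i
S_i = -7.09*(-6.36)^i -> [-7.09, 45.09, -286.79, 1823.97, -11600.45]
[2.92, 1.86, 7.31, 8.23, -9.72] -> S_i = Random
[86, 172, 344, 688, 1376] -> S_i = 86*2^i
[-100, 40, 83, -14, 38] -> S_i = Random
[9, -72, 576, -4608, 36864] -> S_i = 9*-8^i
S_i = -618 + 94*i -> [-618, -524, -430, -336, -242]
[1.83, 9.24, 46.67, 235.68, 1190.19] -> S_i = 1.83*5.05^i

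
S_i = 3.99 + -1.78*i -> [3.99, 2.21, 0.43, -1.35, -3.13]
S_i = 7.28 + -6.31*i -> [7.28, 0.97, -5.34, -11.65, -17.96]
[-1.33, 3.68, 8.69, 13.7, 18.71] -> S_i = -1.33 + 5.01*i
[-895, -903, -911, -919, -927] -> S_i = -895 + -8*i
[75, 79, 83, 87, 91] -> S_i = 75 + 4*i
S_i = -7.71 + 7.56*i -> [-7.71, -0.15, 7.41, 14.97, 22.53]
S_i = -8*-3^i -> [-8, 24, -72, 216, -648]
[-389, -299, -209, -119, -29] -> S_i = -389 + 90*i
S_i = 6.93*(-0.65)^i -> [6.93, -4.5, 2.93, -1.9, 1.24]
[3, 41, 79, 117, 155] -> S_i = 3 + 38*i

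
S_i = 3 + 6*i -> [3, 9, 15, 21, 27]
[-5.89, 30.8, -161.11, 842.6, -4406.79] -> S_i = -5.89*(-5.23)^i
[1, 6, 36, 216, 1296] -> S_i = 1*6^i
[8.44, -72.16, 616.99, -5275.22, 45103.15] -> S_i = 8.44*(-8.55)^i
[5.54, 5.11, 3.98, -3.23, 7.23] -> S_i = Random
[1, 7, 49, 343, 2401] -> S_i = 1*7^i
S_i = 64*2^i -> [64, 128, 256, 512, 1024]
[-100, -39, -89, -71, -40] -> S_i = Random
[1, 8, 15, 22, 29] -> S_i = 1 + 7*i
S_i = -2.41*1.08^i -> [-2.41, -2.6, -2.81, -3.04, -3.28]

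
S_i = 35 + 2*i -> [35, 37, 39, 41, 43]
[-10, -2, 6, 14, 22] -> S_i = -10 + 8*i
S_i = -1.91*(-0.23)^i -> [-1.91, 0.44, -0.1, 0.02, -0.01]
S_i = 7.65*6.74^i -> [7.65, 51.56, 347.52, 2342.29, 15787.05]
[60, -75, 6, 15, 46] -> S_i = Random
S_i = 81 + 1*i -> [81, 82, 83, 84, 85]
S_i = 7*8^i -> [7, 56, 448, 3584, 28672]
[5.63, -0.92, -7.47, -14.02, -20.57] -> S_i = 5.63 + -6.55*i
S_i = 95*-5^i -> [95, -475, 2375, -11875, 59375]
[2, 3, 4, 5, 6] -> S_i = 2 + 1*i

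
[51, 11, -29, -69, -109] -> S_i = 51 + -40*i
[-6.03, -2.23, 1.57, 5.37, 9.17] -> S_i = -6.03 + 3.80*i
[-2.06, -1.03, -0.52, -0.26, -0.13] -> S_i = -2.06*0.50^i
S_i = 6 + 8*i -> [6, 14, 22, 30, 38]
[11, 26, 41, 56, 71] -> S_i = 11 + 15*i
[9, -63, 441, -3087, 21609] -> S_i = 9*-7^i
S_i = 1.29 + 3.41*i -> [1.29, 4.7, 8.11, 11.52, 14.93]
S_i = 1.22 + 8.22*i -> [1.22, 9.44, 17.66, 25.88, 34.1]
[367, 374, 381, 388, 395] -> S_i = 367 + 7*i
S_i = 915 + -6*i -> [915, 909, 903, 897, 891]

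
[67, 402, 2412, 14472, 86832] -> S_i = 67*6^i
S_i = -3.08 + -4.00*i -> [-3.08, -7.08, -11.08, -15.08, -19.08]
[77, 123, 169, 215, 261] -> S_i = 77 + 46*i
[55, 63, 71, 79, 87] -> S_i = 55 + 8*i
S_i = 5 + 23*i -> [5, 28, 51, 74, 97]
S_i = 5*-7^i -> [5, -35, 245, -1715, 12005]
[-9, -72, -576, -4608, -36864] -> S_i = -9*8^i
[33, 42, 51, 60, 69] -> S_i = 33 + 9*i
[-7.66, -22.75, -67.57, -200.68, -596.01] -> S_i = -7.66*2.97^i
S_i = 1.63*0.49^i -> [1.63, 0.8, 0.39, 0.19, 0.09]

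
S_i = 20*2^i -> [20, 40, 80, 160, 320]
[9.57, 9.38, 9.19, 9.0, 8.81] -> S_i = 9.57 + -0.19*i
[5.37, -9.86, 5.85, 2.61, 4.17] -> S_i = Random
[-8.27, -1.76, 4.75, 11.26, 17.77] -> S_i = -8.27 + 6.51*i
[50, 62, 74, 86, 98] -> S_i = 50 + 12*i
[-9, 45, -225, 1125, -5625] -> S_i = -9*-5^i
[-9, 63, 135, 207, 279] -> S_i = -9 + 72*i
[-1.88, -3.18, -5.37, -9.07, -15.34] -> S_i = -1.88*1.69^i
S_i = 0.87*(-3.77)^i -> [0.87, -3.28, 12.37, -46.62, 175.75]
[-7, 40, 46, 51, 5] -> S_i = Random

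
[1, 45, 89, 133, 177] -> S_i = 1 + 44*i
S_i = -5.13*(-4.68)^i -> [-5.13, 24.01, -112.36, 525.84, -2460.94]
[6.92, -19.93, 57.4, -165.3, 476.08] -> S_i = 6.92*(-2.88)^i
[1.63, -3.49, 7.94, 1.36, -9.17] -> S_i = Random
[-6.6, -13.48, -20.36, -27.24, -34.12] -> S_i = -6.60 + -6.88*i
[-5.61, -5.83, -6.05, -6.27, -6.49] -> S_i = -5.61 + -0.22*i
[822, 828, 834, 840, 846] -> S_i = 822 + 6*i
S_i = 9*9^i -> [9, 81, 729, 6561, 59049]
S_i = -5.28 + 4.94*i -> [-5.28, -0.34, 4.6, 9.54, 14.48]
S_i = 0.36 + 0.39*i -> [0.36, 0.75, 1.14, 1.53, 1.92]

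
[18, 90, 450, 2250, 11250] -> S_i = 18*5^i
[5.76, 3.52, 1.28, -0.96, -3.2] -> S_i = 5.76 + -2.24*i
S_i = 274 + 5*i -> [274, 279, 284, 289, 294]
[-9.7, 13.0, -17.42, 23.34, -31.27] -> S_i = -9.70*(-1.34)^i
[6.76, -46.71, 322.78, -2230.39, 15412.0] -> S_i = 6.76*(-6.91)^i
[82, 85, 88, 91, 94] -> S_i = 82 + 3*i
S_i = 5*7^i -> [5, 35, 245, 1715, 12005]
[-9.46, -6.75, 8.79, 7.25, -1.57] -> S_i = Random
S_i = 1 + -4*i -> [1, -3, -7, -11, -15]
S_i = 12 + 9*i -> [12, 21, 30, 39, 48]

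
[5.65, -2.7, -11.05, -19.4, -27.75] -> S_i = 5.65 + -8.35*i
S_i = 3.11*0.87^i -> [3.11, 2.71, 2.35, 2.05, 1.78]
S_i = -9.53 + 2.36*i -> [-9.53, -7.17, -4.81, -2.45, -0.09]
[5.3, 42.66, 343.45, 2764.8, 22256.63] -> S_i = 5.30*8.05^i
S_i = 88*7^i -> [88, 616, 4312, 30184, 211288]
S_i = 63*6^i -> [63, 378, 2268, 13608, 81648]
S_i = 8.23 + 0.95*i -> [8.23, 9.18, 10.13, 11.08, 12.03]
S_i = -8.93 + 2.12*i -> [-8.93, -6.81, -4.69, -2.57, -0.45]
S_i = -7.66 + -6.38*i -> [-7.66, -14.04, -20.42, -26.8, -33.18]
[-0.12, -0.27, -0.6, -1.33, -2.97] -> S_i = -0.12*2.23^i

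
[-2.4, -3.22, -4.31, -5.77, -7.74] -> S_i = -2.40*1.34^i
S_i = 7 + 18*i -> [7, 25, 43, 61, 79]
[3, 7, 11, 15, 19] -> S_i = 3 + 4*i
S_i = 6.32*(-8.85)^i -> [6.32, -55.93, 495.0, -4380.73, 38769.5]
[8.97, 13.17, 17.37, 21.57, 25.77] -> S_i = 8.97 + 4.20*i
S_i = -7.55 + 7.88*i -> [-7.55, 0.33, 8.21, 16.09, 23.97]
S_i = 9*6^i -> [9, 54, 324, 1944, 11664]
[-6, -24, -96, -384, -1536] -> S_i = -6*4^i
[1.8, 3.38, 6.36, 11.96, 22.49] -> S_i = 1.80*1.88^i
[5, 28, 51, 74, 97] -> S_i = 5 + 23*i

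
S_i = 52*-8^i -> [52, -416, 3328, -26624, 212992]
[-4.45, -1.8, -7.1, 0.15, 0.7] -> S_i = Random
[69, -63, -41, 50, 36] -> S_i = Random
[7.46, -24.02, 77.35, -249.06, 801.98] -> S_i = 7.46*(-3.22)^i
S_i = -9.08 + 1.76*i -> [-9.08, -7.32, -5.56, -3.8, -2.04]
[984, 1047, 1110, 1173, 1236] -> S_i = 984 + 63*i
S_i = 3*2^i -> [3, 6, 12, 24, 48]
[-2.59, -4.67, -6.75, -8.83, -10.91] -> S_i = -2.59 + -2.08*i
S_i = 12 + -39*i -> [12, -27, -66, -105, -144]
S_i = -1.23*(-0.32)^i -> [-1.23, 0.39, -0.13, 0.04, -0.01]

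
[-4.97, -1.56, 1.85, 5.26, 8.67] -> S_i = -4.97 + 3.41*i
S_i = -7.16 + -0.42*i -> [-7.16, -7.58, -8.0, -8.42, -8.84]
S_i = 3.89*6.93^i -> [3.89, 26.96, 186.82, 1294.64, 8971.86]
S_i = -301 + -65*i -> [-301, -366, -431, -496, -561]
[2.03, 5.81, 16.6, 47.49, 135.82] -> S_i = 2.03*2.86^i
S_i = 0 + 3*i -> [0, 3, 6, 9, 12]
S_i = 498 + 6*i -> [498, 504, 510, 516, 522]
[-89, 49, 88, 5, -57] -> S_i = Random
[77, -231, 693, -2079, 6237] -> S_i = 77*-3^i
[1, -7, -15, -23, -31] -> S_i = 1 + -8*i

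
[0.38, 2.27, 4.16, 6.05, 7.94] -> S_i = 0.38 + 1.89*i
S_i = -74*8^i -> [-74, -592, -4736, -37888, -303104]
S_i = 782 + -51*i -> [782, 731, 680, 629, 578]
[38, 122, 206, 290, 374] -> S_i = 38 + 84*i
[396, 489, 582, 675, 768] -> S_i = 396 + 93*i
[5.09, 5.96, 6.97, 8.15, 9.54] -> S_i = 5.09*1.17^i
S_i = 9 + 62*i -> [9, 71, 133, 195, 257]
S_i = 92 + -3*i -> [92, 89, 86, 83, 80]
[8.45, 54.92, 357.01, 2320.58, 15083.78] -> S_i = 8.45*6.50^i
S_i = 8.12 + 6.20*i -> [8.12, 14.32, 20.52, 26.72, 32.92]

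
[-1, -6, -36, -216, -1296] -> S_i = -1*6^i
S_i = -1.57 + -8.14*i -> [-1.57, -9.71, -17.85, -25.99, -34.13]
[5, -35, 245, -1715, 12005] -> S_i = 5*-7^i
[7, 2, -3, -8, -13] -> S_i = 7 + -5*i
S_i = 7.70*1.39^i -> [7.7, 10.7, 14.88, 20.68, 28.74]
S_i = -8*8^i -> [-8, -64, -512, -4096, -32768]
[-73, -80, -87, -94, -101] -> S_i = -73 + -7*i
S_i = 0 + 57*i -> [0, 57, 114, 171, 228]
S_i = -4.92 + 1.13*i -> [-4.92, -3.79, -2.66, -1.53, -0.4]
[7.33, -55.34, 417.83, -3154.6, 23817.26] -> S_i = 7.33*(-7.55)^i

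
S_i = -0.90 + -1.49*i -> [-0.9, -2.39, -3.88, -5.37, -6.86]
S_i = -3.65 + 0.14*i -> [-3.65, -3.51, -3.37, -3.23, -3.09]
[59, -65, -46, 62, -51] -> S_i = Random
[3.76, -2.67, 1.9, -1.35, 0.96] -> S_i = 3.76*(-0.71)^i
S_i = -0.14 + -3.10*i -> [-0.14, -3.24, -6.34, -9.44, -12.54]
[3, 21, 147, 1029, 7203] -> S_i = 3*7^i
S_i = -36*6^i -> [-36, -216, -1296, -7776, -46656]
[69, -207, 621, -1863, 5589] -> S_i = 69*-3^i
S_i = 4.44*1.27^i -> [4.44, 5.64, 7.16, 9.09, 11.55]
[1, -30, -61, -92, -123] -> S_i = 1 + -31*i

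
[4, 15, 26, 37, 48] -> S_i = 4 + 11*i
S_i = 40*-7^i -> [40, -280, 1960, -13720, 96040]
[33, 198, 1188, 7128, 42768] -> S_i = 33*6^i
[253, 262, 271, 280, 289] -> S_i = 253 + 9*i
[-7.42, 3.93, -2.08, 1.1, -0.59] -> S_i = -7.42*(-0.53)^i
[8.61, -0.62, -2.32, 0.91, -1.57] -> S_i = Random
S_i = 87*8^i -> [87, 696, 5568, 44544, 356352]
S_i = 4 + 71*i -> [4, 75, 146, 217, 288]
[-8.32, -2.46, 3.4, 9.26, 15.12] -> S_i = -8.32 + 5.86*i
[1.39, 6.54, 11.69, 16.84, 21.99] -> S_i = 1.39 + 5.15*i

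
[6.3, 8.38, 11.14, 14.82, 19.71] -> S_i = 6.30*1.33^i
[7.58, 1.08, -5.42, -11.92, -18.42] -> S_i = 7.58 + -6.50*i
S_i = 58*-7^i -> [58, -406, 2842, -19894, 139258]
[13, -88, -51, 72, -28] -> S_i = Random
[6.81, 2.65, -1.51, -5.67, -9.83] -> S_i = 6.81 + -4.16*i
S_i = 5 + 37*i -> [5, 42, 79, 116, 153]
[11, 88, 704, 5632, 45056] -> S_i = 11*8^i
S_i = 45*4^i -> [45, 180, 720, 2880, 11520]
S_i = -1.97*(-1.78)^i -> [-1.97, 3.51, -6.24, 11.11, -19.78]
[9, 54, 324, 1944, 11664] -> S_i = 9*6^i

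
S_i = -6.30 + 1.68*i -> [-6.3, -4.62, -2.94, -1.26, 0.42]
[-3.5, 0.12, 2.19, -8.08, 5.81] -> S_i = Random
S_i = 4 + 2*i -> [4, 6, 8, 10, 12]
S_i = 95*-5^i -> [95, -475, 2375, -11875, 59375]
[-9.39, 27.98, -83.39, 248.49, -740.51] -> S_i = -9.39*(-2.98)^i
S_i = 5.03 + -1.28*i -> [5.03, 3.75, 2.47, 1.19, -0.09]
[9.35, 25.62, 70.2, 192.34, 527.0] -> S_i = 9.35*2.74^i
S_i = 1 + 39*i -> [1, 40, 79, 118, 157]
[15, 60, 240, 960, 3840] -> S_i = 15*4^i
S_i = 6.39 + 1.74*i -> [6.39, 8.13, 9.87, 11.61, 13.35]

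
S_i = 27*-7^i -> [27, -189, 1323, -9261, 64827]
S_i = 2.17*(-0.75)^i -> [2.17, -1.63, 1.22, -0.92, 0.69]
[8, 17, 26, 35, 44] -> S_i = 8 + 9*i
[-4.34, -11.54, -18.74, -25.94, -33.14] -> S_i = -4.34 + -7.20*i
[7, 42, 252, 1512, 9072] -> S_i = 7*6^i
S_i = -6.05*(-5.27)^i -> [-6.05, 31.88, -168.03, 885.5, -4666.57]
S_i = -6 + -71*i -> [-6, -77, -148, -219, -290]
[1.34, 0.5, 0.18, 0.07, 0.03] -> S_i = 1.34*0.37^i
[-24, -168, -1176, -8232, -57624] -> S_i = -24*7^i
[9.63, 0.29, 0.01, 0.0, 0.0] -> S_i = 9.63*0.03^i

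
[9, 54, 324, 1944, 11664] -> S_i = 9*6^i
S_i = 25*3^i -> [25, 75, 225, 675, 2025]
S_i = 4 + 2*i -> [4, 6, 8, 10, 12]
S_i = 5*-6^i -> [5, -30, 180, -1080, 6480]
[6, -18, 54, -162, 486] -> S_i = 6*-3^i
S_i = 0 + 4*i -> [0, 4, 8, 12, 16]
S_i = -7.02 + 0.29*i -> [-7.02, -6.73, -6.44, -6.15, -5.86]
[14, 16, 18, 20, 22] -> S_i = 14 + 2*i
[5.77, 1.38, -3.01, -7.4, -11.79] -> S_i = 5.77 + -4.39*i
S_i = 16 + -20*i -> [16, -4, -24, -44, -64]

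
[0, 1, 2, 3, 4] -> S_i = 0 + 1*i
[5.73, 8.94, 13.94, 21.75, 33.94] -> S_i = 5.73*1.56^i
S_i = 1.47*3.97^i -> [1.47, 5.84, 23.17, 91.98, 365.16]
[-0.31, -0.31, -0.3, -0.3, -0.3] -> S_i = -0.31*0.99^i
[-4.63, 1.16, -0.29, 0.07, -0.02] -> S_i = -4.63*(-0.25)^i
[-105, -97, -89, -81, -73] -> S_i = -105 + 8*i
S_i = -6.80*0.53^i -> [-6.8, -3.6, -1.91, -1.01, -0.54]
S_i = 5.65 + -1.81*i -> [5.65, 3.84, 2.03, 0.22, -1.59]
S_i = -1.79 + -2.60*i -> [-1.79, -4.39, -6.99, -9.59, -12.19]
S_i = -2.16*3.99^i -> [-2.16, -8.62, -34.39, -137.21, -547.45]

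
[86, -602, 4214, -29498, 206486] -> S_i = 86*-7^i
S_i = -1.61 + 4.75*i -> [-1.61, 3.14, 7.89, 12.64, 17.39]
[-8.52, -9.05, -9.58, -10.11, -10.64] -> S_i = -8.52 + -0.53*i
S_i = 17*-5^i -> [17, -85, 425, -2125, 10625]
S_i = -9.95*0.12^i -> [-9.95, -1.19, -0.14, -0.02, -0.0]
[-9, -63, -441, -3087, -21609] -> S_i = -9*7^i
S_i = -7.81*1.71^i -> [-7.81, -13.36, -22.84, -39.05, -66.78]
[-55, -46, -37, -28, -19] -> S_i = -55 + 9*i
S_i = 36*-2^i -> [36, -72, 144, -288, 576]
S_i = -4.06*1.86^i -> [-4.06, -7.55, -14.05, -26.13, -48.59]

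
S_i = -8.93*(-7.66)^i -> [-8.93, 68.4, -523.97, 4013.63, -30744.44]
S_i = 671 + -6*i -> [671, 665, 659, 653, 647]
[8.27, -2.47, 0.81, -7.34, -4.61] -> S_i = Random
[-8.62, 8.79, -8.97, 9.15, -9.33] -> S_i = -8.62*(-1.02)^i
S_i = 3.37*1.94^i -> [3.37, 6.54, 12.68, 24.61, 47.73]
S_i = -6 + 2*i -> [-6, -4, -2, 0, 2]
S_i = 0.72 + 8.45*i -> [0.72, 9.17, 17.62, 26.07, 34.52]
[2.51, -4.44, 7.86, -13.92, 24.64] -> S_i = 2.51*(-1.77)^i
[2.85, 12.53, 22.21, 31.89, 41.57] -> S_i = 2.85 + 9.68*i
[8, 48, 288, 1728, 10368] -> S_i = 8*6^i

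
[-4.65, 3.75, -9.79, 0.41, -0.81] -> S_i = Random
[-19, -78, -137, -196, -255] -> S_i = -19 + -59*i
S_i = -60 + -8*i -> [-60, -68, -76, -84, -92]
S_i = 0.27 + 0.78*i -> [0.27, 1.05, 1.83, 2.61, 3.39]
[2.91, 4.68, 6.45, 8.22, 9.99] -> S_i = 2.91 + 1.77*i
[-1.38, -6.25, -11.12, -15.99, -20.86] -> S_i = -1.38 + -4.87*i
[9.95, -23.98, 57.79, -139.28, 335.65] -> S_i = 9.95*(-2.41)^i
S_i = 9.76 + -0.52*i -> [9.76, 9.24, 8.72, 8.2, 7.68]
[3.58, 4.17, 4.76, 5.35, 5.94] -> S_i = 3.58 + 0.59*i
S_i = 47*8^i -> [47, 376, 3008, 24064, 192512]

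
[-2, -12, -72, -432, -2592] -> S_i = -2*6^i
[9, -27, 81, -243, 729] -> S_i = 9*-3^i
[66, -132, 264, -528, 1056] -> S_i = 66*-2^i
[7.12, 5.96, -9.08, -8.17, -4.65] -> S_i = Random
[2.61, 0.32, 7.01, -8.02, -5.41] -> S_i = Random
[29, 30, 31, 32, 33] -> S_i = 29 + 1*i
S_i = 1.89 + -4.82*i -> [1.89, -2.93, -7.75, -12.57, -17.39]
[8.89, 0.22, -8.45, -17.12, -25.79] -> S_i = 8.89 + -8.67*i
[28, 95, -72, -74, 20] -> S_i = Random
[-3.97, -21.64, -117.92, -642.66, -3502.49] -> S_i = -3.97*5.45^i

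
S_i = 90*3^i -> [90, 270, 810, 2430, 7290]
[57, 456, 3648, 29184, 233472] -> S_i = 57*8^i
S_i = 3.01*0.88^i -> [3.01, 2.65, 2.33, 2.05, 1.81]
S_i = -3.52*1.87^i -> [-3.52, -6.58, -12.31, -23.02, -43.04]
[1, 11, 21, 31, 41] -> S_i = 1 + 10*i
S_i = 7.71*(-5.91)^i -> [7.71, -45.57, 269.3, -1591.54, 9405.99]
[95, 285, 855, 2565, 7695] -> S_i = 95*3^i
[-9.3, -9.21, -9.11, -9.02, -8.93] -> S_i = -9.30*0.99^i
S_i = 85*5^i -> [85, 425, 2125, 10625, 53125]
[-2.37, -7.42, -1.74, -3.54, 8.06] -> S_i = Random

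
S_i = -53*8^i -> [-53, -424, -3392, -27136, -217088]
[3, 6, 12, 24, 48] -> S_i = 3*2^i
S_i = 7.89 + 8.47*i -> [7.89, 16.36, 24.83, 33.3, 41.77]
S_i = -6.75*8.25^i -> [-6.75, -55.69, -459.42, -3790.23, -31269.4]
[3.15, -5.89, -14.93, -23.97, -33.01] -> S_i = 3.15 + -9.04*i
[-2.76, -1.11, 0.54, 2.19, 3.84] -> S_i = -2.76 + 1.65*i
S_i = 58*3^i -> [58, 174, 522, 1566, 4698]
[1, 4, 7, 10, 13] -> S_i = 1 + 3*i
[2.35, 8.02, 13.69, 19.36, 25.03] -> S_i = 2.35 + 5.67*i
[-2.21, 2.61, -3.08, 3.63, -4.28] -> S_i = -2.21*(-1.18)^i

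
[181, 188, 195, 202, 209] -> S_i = 181 + 7*i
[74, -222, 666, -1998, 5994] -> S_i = 74*-3^i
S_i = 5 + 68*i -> [5, 73, 141, 209, 277]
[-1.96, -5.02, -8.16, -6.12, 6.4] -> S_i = Random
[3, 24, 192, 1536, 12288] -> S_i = 3*8^i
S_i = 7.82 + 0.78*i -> [7.82, 8.6, 9.38, 10.16, 10.94]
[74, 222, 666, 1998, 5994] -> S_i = 74*3^i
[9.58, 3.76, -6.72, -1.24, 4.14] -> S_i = Random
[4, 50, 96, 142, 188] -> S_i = 4 + 46*i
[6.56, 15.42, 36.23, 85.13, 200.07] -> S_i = 6.56*2.35^i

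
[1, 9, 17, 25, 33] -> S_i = 1 + 8*i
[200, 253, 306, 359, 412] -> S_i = 200 + 53*i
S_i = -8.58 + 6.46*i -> [-8.58, -2.12, 4.34, 10.8, 17.26]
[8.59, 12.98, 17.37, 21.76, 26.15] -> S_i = 8.59 + 4.39*i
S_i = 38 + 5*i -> [38, 43, 48, 53, 58]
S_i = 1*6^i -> [1, 6, 36, 216, 1296]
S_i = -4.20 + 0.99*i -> [-4.2, -3.21, -2.22, -1.23, -0.24]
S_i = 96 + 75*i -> [96, 171, 246, 321, 396]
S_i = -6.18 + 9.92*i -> [-6.18, 3.74, 13.66, 23.58, 33.5]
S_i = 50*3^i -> [50, 150, 450, 1350, 4050]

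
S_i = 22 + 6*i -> [22, 28, 34, 40, 46]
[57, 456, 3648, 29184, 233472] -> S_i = 57*8^i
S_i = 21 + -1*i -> [21, 20, 19, 18, 17]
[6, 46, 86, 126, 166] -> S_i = 6 + 40*i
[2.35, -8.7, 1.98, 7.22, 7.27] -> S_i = Random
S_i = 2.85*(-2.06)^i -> [2.85, -5.87, 12.09, -24.91, 51.32]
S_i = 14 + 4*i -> [14, 18, 22, 26, 30]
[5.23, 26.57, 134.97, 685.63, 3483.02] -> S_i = 5.23*5.08^i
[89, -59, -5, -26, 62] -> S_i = Random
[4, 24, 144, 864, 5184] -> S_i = 4*6^i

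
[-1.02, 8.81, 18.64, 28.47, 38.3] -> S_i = -1.02 + 9.83*i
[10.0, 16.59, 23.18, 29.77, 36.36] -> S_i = 10.00 + 6.59*i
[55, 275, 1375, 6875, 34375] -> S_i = 55*5^i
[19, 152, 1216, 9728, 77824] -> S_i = 19*8^i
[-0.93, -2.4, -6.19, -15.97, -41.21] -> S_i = -0.93*2.58^i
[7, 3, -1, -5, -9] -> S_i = 7 + -4*i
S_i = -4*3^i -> [-4, -12, -36, -108, -324]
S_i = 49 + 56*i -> [49, 105, 161, 217, 273]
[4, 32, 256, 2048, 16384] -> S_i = 4*8^i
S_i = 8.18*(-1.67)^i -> [8.18, -13.66, 22.81, -38.1, 63.62]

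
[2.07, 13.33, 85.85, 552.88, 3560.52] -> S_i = 2.07*6.44^i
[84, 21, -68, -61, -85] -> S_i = Random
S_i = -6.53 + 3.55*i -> [-6.53, -2.98, 0.57, 4.12, 7.67]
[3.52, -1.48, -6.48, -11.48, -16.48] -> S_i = 3.52 + -5.00*i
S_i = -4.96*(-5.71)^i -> [-4.96, 28.32, -161.72, 923.4, -5272.62]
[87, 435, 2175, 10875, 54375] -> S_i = 87*5^i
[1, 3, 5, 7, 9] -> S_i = 1 + 2*i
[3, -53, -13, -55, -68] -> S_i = Random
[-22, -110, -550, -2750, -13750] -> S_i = -22*5^i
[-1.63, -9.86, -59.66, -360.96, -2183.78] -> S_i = -1.63*6.05^i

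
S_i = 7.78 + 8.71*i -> [7.78, 16.49, 25.2, 33.91, 42.62]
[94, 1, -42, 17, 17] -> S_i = Random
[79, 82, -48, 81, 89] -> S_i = Random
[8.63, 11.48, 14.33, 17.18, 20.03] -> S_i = 8.63 + 2.85*i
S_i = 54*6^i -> [54, 324, 1944, 11664, 69984]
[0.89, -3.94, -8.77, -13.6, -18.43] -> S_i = 0.89 + -4.83*i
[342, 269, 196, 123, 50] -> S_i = 342 + -73*i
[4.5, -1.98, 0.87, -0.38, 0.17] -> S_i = 4.50*(-0.44)^i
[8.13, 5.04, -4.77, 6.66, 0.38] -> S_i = Random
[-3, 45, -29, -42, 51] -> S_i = Random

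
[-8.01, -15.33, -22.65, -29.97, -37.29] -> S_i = -8.01 + -7.32*i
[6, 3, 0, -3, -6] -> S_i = 6 + -3*i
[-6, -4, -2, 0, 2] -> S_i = -6 + 2*i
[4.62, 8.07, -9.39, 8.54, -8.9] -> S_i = Random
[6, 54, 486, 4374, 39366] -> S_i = 6*9^i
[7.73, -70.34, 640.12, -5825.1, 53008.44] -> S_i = 7.73*(-9.10)^i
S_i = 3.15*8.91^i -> [3.15, 28.07, 250.07, 2228.15, 19852.78]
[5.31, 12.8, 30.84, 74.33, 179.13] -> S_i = 5.31*2.41^i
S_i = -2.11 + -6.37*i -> [-2.11, -8.48, -14.85, -21.22, -27.59]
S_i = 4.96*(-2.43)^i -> [4.96, -12.05, 29.29, -71.17, 172.94]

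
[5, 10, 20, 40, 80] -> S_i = 5*2^i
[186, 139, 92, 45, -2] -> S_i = 186 + -47*i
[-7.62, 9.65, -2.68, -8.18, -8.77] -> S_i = Random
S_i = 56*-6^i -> [56, -336, 2016, -12096, 72576]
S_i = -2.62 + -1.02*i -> [-2.62, -3.64, -4.66, -5.68, -6.7]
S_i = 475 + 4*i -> [475, 479, 483, 487, 491]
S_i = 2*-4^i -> [2, -8, 32, -128, 512]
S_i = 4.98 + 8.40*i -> [4.98, 13.38, 21.78, 30.18, 38.58]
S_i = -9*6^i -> [-9, -54, -324, -1944, -11664]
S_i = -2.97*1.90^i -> [-2.97, -5.64, -10.72, -20.37, -38.71]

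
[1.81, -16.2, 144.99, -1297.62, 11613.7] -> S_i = 1.81*(-8.95)^i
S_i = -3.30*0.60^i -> [-3.3, -1.98, -1.19, -0.71, -0.43]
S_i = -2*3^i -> [-2, -6, -18, -54, -162]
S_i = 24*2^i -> [24, 48, 96, 192, 384]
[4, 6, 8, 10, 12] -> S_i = 4 + 2*i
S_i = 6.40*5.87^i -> [6.4, 37.57, 220.52, 1294.48, 7598.58]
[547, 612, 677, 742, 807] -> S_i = 547 + 65*i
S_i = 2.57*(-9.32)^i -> [2.57, -23.95, 223.24, -2080.56, 19390.85]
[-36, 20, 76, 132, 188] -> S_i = -36 + 56*i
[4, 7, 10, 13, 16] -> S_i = 4 + 3*i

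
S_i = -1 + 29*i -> [-1, 28, 57, 86, 115]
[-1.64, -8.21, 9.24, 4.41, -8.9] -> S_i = Random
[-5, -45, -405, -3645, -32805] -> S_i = -5*9^i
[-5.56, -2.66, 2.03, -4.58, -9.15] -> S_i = Random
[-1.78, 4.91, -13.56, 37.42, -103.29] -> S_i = -1.78*(-2.76)^i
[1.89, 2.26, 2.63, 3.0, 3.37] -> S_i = 1.89 + 0.37*i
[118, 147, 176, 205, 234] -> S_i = 118 + 29*i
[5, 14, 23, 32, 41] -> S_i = 5 + 9*i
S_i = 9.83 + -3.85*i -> [9.83, 5.98, 2.13, -1.72, -5.57]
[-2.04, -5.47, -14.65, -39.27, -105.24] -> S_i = -2.04*2.68^i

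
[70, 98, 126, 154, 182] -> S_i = 70 + 28*i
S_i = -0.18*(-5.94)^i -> [-0.18, 1.07, -6.35, 37.73, -224.09]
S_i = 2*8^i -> [2, 16, 128, 1024, 8192]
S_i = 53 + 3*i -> [53, 56, 59, 62, 65]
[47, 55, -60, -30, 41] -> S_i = Random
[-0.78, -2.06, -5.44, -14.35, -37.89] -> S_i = -0.78*2.64^i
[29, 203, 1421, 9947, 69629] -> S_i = 29*7^i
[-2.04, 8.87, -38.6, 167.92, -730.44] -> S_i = -2.04*(-4.35)^i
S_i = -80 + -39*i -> [-80, -119, -158, -197, -236]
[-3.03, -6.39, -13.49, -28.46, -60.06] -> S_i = -3.03*2.11^i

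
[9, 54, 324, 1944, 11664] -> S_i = 9*6^i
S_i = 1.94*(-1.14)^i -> [1.94, -2.21, 2.52, -2.87, 3.28]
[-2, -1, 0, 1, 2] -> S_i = -2 + 1*i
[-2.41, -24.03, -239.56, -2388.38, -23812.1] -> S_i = -2.41*9.97^i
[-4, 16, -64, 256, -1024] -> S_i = -4*-4^i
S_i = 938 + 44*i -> [938, 982, 1026, 1070, 1114]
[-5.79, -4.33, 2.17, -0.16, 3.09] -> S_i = Random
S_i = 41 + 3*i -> [41, 44, 47, 50, 53]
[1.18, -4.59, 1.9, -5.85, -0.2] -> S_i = Random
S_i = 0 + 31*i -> [0, 31, 62, 93, 124]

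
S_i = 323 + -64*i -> [323, 259, 195, 131, 67]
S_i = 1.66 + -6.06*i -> [1.66, -4.4, -10.46, -16.52, -22.58]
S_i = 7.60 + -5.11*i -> [7.6, 2.49, -2.62, -7.73, -12.84]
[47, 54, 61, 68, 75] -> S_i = 47 + 7*i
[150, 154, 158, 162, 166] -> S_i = 150 + 4*i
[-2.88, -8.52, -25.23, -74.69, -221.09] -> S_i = -2.88*2.96^i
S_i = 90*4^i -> [90, 360, 1440, 5760, 23040]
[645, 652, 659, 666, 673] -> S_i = 645 + 7*i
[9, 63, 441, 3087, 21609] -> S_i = 9*7^i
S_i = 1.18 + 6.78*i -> [1.18, 7.96, 14.74, 21.52, 28.3]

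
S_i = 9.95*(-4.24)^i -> [9.95, -42.19, 178.88, -758.44, 3215.78]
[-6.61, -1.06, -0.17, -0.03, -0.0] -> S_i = -6.61*0.16^i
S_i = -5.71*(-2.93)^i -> [-5.71, 16.73, -49.02, 143.63, -420.83]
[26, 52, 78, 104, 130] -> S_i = 26 + 26*i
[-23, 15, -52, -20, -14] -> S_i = Random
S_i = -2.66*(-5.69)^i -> [-2.66, 15.14, -86.12, 490.03, -2788.24]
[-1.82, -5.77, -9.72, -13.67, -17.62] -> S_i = -1.82 + -3.95*i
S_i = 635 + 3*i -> [635, 638, 641, 644, 647]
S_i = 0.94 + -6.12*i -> [0.94, -5.18, -11.3, -17.42, -23.54]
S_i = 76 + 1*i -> [76, 77, 78, 79, 80]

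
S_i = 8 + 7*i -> [8, 15, 22, 29, 36]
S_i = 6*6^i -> [6, 36, 216, 1296, 7776]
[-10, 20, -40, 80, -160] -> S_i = -10*-2^i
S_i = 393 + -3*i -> [393, 390, 387, 384, 381]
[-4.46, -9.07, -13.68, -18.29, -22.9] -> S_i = -4.46 + -4.61*i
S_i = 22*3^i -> [22, 66, 198, 594, 1782]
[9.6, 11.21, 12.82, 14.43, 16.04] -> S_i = 9.60 + 1.61*i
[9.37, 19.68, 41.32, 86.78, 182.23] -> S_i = 9.37*2.10^i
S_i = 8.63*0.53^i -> [8.63, 4.57, 2.42, 1.28, 0.68]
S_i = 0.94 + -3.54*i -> [0.94, -2.6, -6.14, -9.68, -13.22]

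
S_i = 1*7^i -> [1, 7, 49, 343, 2401]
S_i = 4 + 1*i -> [4, 5, 6, 7, 8]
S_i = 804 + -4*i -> [804, 800, 796, 792, 788]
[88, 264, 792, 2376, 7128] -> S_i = 88*3^i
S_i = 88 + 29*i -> [88, 117, 146, 175, 204]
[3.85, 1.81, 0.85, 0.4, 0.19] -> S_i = 3.85*0.47^i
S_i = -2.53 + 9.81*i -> [-2.53, 7.28, 17.09, 26.9, 36.71]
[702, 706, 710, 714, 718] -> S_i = 702 + 4*i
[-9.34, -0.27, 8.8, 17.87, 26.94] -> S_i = -9.34 + 9.07*i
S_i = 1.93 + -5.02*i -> [1.93, -3.09, -8.11, -13.13, -18.15]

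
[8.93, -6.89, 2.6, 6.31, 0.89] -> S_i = Random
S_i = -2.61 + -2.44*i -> [-2.61, -5.05, -7.49, -9.93, -12.37]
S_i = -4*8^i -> [-4, -32, -256, -2048, -16384]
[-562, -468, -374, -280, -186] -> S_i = -562 + 94*i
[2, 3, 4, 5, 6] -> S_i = 2 + 1*i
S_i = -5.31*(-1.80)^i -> [-5.31, 9.56, -17.2, 30.97, -55.74]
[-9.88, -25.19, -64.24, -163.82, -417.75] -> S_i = -9.88*2.55^i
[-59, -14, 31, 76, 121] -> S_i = -59 + 45*i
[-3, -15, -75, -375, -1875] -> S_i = -3*5^i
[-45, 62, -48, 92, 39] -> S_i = Random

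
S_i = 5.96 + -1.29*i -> [5.96, 4.67, 3.38, 2.09, 0.8]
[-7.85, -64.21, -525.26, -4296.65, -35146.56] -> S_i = -7.85*8.18^i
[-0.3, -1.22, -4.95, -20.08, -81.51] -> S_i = -0.30*4.06^i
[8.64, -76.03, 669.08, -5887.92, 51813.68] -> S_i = 8.64*(-8.80)^i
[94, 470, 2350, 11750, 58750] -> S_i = 94*5^i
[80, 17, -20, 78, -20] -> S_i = Random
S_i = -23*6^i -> [-23, -138, -828, -4968, -29808]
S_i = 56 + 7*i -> [56, 63, 70, 77, 84]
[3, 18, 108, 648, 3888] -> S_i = 3*6^i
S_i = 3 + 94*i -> [3, 97, 191, 285, 379]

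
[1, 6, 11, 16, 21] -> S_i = 1 + 5*i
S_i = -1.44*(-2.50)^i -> [-1.44, 3.6, -9.0, 22.5, -56.25]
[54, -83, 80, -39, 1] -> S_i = Random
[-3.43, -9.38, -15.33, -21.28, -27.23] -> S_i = -3.43 + -5.95*i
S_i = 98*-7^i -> [98, -686, 4802, -33614, 235298]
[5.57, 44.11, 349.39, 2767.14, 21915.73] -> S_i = 5.57*7.92^i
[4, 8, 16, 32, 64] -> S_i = 4*2^i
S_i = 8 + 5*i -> [8, 13, 18, 23, 28]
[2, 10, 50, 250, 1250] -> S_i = 2*5^i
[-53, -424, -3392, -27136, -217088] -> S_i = -53*8^i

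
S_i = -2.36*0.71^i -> [-2.36, -1.68, -1.19, -0.84, -0.6]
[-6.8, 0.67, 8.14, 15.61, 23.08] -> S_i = -6.80 + 7.47*i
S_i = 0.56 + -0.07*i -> [0.56, 0.49, 0.42, 0.35, 0.28]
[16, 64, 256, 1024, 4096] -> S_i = 16*4^i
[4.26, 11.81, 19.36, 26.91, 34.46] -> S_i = 4.26 + 7.55*i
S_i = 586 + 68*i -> [586, 654, 722, 790, 858]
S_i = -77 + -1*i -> [-77, -78, -79, -80, -81]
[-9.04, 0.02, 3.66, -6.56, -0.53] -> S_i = Random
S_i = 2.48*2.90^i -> [2.48, 7.19, 20.86, 60.48, 175.41]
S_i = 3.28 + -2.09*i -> [3.28, 1.19, -0.9, -2.99, -5.08]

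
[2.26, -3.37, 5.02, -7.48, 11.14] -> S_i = 2.26*(-1.49)^i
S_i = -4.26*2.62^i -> [-4.26, -11.16, -29.24, -76.61, -200.73]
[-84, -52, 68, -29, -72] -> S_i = Random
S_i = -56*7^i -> [-56, -392, -2744, -19208, -134456]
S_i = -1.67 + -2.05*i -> [-1.67, -3.72, -5.77, -7.82, -9.87]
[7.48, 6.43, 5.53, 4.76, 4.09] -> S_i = 7.48*0.86^i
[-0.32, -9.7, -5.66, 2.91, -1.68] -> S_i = Random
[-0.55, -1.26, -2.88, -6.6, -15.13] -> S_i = -0.55*2.29^i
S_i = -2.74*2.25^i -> [-2.74, -6.17, -13.87, -31.21, -70.22]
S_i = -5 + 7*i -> [-5, 2, 9, 16, 23]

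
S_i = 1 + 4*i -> [1, 5, 9, 13, 17]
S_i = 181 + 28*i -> [181, 209, 237, 265, 293]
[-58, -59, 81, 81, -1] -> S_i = Random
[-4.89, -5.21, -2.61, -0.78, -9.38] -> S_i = Random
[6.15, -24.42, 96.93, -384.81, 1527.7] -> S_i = 6.15*(-3.97)^i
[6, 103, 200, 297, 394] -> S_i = 6 + 97*i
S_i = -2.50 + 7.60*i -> [-2.5, 5.1, 12.7, 20.3, 27.9]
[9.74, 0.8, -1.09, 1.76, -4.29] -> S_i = Random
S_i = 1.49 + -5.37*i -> [1.49, -3.88, -9.25, -14.62, -19.99]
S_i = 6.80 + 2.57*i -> [6.8, 9.37, 11.94, 14.51, 17.08]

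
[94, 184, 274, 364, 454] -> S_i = 94 + 90*i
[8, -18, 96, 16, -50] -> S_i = Random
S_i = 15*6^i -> [15, 90, 540, 3240, 19440]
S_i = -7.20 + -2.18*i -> [-7.2, -9.38, -11.56, -13.74, -15.92]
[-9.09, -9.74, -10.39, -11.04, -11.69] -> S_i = -9.09 + -0.65*i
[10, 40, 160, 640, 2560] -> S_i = 10*4^i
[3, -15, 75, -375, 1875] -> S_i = 3*-5^i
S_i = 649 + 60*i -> [649, 709, 769, 829, 889]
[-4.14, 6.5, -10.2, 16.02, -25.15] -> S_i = -4.14*(-1.57)^i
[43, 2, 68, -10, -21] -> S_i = Random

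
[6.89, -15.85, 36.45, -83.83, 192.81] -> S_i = 6.89*(-2.30)^i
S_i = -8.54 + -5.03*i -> [-8.54, -13.57, -18.6, -23.63, -28.66]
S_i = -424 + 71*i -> [-424, -353, -282, -211, -140]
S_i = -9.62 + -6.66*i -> [-9.62, -16.28, -22.94, -29.6, -36.26]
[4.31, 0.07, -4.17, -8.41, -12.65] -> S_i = 4.31 + -4.24*i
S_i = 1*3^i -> [1, 3, 9, 27, 81]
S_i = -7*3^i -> [-7, -21, -63, -189, -567]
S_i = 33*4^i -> [33, 132, 528, 2112, 8448]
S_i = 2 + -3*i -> [2, -1, -4, -7, -10]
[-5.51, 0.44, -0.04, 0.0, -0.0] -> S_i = -5.51*(-0.08)^i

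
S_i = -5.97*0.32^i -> [-5.97, -1.91, -0.61, -0.2, -0.06]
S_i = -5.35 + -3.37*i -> [-5.35, -8.72, -12.09, -15.46, -18.83]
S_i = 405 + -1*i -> [405, 404, 403, 402, 401]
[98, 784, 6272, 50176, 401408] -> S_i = 98*8^i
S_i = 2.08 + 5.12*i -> [2.08, 7.2, 12.32, 17.44, 22.56]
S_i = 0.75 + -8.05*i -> [0.75, -7.3, -15.35, -23.4, -31.45]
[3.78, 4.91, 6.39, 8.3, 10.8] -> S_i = 3.78*1.30^i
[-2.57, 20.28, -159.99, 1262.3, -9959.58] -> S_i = -2.57*(-7.89)^i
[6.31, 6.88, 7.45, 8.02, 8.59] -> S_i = 6.31 + 0.57*i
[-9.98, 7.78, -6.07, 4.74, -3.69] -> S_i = -9.98*(-0.78)^i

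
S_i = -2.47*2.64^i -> [-2.47, -6.52, -17.21, -45.45, -119.98]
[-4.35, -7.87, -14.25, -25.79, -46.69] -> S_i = -4.35*1.81^i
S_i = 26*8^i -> [26, 208, 1664, 13312, 106496]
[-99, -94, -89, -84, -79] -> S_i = -99 + 5*i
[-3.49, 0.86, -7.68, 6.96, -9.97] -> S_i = Random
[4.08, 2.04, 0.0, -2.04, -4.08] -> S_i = 4.08 + -2.04*i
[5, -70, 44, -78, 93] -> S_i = Random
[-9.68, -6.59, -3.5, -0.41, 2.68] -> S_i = -9.68 + 3.09*i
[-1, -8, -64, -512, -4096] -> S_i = -1*8^i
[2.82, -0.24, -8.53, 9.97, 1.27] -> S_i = Random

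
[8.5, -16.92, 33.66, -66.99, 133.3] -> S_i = 8.50*(-1.99)^i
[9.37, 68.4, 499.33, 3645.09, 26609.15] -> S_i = 9.37*7.30^i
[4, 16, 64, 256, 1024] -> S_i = 4*4^i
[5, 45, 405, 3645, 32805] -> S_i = 5*9^i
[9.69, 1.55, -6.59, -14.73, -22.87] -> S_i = 9.69 + -8.14*i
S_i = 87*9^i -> [87, 783, 7047, 63423, 570807]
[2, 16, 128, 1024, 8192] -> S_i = 2*8^i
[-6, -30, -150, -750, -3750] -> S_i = -6*5^i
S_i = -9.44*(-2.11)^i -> [-9.44, 19.92, -42.03, 88.68, -187.11]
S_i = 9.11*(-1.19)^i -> [9.11, -10.84, 12.9, -15.35, 18.27]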